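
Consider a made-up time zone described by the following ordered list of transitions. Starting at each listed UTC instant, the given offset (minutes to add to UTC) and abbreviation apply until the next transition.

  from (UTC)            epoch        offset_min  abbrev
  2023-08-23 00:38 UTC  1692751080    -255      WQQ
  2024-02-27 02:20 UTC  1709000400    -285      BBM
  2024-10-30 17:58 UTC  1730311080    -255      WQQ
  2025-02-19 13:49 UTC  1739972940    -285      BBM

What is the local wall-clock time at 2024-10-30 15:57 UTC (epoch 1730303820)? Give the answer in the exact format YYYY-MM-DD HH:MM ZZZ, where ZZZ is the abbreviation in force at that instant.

2024-10-30 11:12 BBM

Query: 2024-10-30 15:57 UTC
Rule 2/4 (BBM, -04:45): 2024-02-27 02:20 UTC ≤ query < 2024-10-30 17:58 UTC
15·60 + 57 - 285 = 672 min
672 = 0·1440 + 672; 672 = 11·60 + 12 → 11:12, same day
→ 2024-10-30 11:12 BBM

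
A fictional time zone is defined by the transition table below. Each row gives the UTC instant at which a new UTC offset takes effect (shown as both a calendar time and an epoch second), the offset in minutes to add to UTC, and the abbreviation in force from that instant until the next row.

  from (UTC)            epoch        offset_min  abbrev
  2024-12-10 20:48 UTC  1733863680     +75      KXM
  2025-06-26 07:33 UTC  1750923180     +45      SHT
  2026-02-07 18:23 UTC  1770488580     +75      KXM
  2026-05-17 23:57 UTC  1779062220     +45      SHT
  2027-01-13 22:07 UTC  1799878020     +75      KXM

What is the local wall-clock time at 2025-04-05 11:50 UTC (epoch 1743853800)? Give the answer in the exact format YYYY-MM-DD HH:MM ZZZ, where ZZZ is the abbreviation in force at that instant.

Query: 2025-04-05 11:50 UTC
Rule 1/5 (KXM, +01:15): 2024-12-10 20:48 UTC ≤ query < 2025-06-26 07:33 UTC
11·60 + 50 + 75 = 785 min
785 = 0·1440 + 785; 785 = 13·60 + 5 → 13:05, same day
→ 2025-04-05 13:05 KXM

2025-04-05 13:05 KXM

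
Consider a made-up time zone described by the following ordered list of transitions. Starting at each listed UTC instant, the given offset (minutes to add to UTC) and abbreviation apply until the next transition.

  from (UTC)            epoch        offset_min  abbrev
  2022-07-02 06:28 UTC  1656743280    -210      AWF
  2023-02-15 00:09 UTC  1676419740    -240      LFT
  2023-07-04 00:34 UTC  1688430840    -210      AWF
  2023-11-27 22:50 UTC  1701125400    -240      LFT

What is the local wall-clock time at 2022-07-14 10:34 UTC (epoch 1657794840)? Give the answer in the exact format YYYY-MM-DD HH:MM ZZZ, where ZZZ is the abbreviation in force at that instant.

2022-07-14 07:04 AWF

Query: 2022-07-14 10:34 UTC
Rule 1/4 (AWF, -03:30): 2022-07-02 06:28 UTC ≤ query < 2023-02-15 00:09 UTC
10·60 + 34 - 210 = 424 min
424 = 0·1440 + 424; 424 = 7·60 + 4 → 07:04, same day
→ 2022-07-14 07:04 AWF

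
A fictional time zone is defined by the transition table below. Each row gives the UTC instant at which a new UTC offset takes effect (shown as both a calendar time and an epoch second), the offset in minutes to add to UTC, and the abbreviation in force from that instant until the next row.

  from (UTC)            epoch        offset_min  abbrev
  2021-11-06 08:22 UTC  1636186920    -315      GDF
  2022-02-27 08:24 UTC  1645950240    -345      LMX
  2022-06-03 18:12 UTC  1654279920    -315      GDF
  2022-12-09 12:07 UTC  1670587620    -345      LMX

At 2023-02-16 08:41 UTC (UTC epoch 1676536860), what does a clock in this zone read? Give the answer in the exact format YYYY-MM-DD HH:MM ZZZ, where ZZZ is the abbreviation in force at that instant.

2023-02-16 02:56 LMX

Query: 2023-02-16 08:41 UTC
Rule 4/4 (LMX, -05:45): 2022-12-09 12:07 UTC ≤ query < +∞
8·60 + 41 - 345 = 176 min
176 = 0·1440 + 176; 176 = 2·60 + 56 → 02:56, same day
→ 2023-02-16 02:56 LMX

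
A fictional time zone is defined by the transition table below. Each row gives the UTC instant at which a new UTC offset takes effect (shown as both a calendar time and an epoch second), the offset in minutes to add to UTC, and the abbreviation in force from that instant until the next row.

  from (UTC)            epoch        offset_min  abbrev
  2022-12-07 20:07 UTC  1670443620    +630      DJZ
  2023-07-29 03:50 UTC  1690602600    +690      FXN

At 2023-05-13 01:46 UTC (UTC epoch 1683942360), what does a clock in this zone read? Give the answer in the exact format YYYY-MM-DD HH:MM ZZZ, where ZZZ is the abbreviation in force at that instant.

2023-05-13 12:16 DJZ

Query: 2023-05-13 01:46 UTC
Rule 1/2 (DJZ, +10:30): 2022-12-07 20:07 UTC ≤ query < 2023-07-29 03:50 UTC
1·60 + 46 + 630 = 736 min
736 = 0·1440 + 736; 736 = 12·60 + 16 → 12:16, same day
→ 2023-05-13 12:16 DJZ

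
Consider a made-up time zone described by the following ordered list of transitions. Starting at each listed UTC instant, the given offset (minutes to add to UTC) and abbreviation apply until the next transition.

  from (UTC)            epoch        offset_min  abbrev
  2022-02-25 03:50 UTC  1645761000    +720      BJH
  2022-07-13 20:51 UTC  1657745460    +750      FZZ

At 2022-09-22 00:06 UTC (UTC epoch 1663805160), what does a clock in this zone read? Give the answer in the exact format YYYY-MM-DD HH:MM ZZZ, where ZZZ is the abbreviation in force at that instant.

2022-09-22 12:36 FZZ

Query: 2022-09-22 00:06 UTC
Rule 2/2 (FZZ, +12:30): 2022-07-13 20:51 UTC ≤ query < +∞
0·60 + 6 + 750 = 756 min
756 = 0·1440 + 756; 756 = 12·60 + 36 → 12:36, same day
→ 2022-09-22 12:36 FZZ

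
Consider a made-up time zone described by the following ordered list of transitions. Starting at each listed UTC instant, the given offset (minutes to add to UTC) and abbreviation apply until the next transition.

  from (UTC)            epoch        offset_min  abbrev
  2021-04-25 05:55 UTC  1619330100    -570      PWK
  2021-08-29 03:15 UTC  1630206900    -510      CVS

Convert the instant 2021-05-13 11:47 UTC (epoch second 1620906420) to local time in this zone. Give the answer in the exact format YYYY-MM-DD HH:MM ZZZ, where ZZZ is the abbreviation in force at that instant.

2021-05-13 02:17 PWK

Query: 2021-05-13 11:47 UTC
Rule 1/2 (PWK, -09:30): 2021-04-25 05:55 UTC ≤ query < 2021-08-29 03:15 UTC
11·60 + 47 - 570 = 137 min
137 = 0·1440 + 137; 137 = 2·60 + 17 → 02:17, same day
→ 2021-05-13 02:17 PWK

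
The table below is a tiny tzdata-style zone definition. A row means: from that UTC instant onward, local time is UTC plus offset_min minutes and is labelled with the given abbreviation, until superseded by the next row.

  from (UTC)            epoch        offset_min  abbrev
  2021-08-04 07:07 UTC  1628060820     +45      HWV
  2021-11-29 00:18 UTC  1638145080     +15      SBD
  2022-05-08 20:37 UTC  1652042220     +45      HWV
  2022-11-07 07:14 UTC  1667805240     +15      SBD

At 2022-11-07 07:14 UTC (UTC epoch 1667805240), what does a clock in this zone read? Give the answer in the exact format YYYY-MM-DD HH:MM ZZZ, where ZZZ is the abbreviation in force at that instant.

2022-11-07 07:29 SBD

Query: 2022-11-07 07:14 UTC
Rule 4/4 (SBD, +00:15): 2022-11-07 07:14 UTC ≤ query < +∞
7·60 + 14 + 15 = 449 min
449 = 0·1440 + 449; 449 = 7·60 + 29 → 07:29, same day
→ 2022-11-07 07:29 SBD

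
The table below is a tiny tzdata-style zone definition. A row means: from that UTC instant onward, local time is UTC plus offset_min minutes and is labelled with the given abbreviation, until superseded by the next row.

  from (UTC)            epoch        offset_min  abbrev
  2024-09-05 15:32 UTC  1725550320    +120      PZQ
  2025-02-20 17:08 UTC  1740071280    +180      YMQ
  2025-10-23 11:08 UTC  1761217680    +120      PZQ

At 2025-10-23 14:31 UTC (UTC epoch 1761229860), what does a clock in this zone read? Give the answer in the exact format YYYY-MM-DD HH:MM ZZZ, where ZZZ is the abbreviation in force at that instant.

2025-10-23 16:31 PZQ

Query: 2025-10-23 14:31 UTC
Rule 3/3 (PZQ, +02:00): 2025-10-23 11:08 UTC ≤ query < +∞
14·60 + 31 + 120 = 991 min
991 = 0·1440 + 991; 991 = 16·60 + 31 → 16:31, same day
→ 2025-10-23 16:31 PZQ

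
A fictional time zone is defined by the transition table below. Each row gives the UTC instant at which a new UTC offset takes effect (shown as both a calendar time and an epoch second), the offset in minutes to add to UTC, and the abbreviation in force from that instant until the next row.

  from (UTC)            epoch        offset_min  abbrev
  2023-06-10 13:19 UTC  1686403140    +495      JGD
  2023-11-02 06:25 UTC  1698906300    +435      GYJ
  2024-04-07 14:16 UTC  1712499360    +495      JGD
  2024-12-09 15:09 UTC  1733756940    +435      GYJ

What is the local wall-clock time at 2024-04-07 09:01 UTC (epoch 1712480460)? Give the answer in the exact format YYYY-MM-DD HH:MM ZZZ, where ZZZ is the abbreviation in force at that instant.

2024-04-07 16:16 GYJ

Query: 2024-04-07 09:01 UTC
Rule 2/4 (GYJ, +07:15): 2023-11-02 06:25 UTC ≤ query < 2024-04-07 14:16 UTC
9·60 + 1 + 435 = 976 min
976 = 0·1440 + 976; 976 = 16·60 + 16 → 16:16, same day
→ 2024-04-07 16:16 GYJ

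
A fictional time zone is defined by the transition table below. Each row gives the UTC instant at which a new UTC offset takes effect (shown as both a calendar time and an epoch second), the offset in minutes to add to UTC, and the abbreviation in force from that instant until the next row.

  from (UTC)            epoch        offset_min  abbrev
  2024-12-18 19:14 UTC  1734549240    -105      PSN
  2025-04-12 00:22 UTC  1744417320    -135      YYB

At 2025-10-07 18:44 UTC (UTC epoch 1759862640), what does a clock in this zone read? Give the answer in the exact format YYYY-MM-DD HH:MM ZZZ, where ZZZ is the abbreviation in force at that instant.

2025-10-07 16:29 YYB

Query: 2025-10-07 18:44 UTC
Rule 2/2 (YYB, -02:15): 2025-04-12 00:22 UTC ≤ query < +∞
18·60 + 44 - 135 = 989 min
989 = 0·1440 + 989; 989 = 16·60 + 29 → 16:29, same day
→ 2025-10-07 16:29 YYB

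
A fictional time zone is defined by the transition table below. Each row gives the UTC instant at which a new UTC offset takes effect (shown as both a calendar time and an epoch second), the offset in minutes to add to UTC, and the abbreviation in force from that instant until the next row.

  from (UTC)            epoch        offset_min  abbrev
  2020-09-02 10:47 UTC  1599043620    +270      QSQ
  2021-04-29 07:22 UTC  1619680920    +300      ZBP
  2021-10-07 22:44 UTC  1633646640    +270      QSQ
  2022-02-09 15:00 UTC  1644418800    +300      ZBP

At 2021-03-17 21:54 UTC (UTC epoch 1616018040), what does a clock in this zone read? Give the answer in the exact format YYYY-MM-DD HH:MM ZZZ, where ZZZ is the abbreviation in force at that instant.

2021-03-18 02:24 QSQ

Query: 2021-03-17 21:54 UTC
Rule 1/4 (QSQ, +04:30): 2020-09-02 10:47 UTC ≤ query < 2021-04-29 07:22 UTC
21·60 + 54 + 270 = 1584 min
1584 = 1·1440 + 144; 144 = 2·60 + 24 → 02:24, 2021-03-17 + 1 day = 2021-03-18
→ 2021-03-18 02:24 QSQ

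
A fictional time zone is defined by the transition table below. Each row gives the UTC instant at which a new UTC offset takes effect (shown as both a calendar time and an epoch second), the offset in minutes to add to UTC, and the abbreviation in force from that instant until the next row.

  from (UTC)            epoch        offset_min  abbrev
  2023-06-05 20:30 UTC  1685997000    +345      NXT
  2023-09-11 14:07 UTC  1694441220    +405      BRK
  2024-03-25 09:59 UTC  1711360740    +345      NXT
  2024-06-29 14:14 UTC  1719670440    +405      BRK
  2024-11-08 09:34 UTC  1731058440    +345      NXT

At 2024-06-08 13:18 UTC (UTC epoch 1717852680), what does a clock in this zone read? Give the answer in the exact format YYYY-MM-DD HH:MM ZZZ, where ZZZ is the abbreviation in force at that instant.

Query: 2024-06-08 13:18 UTC
Rule 3/5 (NXT, +05:45): 2024-03-25 09:59 UTC ≤ query < 2024-06-29 14:14 UTC
13·60 + 18 + 345 = 1143 min
1143 = 0·1440 + 1143; 1143 = 19·60 + 3 → 19:03, same day
→ 2024-06-08 19:03 NXT

2024-06-08 19:03 NXT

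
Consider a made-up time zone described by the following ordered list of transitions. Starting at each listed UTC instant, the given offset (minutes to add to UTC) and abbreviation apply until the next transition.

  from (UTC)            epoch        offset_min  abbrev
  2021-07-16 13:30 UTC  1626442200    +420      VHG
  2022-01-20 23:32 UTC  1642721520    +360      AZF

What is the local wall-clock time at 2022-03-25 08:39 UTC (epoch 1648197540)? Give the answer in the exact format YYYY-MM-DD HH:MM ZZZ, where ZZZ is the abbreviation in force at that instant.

Query: 2022-03-25 08:39 UTC
Rule 2/2 (AZF, +06:00): 2022-01-20 23:32 UTC ≤ query < +∞
8·60 + 39 + 360 = 879 min
879 = 0·1440 + 879; 879 = 14·60 + 39 → 14:39, same day
→ 2022-03-25 14:39 AZF

2022-03-25 14:39 AZF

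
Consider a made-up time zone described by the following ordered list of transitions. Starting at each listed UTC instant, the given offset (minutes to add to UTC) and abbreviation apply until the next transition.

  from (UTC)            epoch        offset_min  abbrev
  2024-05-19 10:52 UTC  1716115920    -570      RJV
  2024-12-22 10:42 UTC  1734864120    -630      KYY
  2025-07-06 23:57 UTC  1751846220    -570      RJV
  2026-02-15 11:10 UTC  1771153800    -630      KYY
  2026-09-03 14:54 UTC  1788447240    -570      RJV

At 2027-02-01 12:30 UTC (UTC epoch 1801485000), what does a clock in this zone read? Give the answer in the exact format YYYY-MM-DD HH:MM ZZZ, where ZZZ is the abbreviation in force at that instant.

Query: 2027-02-01 12:30 UTC
Rule 5/5 (RJV, -09:30): 2026-09-03 14:54 UTC ≤ query < +∞
12·60 + 30 - 570 = 180 min
180 = 0·1440 + 180; 180 = 3·60 + 0 → 03:00, same day
→ 2027-02-01 03:00 RJV

2027-02-01 03:00 RJV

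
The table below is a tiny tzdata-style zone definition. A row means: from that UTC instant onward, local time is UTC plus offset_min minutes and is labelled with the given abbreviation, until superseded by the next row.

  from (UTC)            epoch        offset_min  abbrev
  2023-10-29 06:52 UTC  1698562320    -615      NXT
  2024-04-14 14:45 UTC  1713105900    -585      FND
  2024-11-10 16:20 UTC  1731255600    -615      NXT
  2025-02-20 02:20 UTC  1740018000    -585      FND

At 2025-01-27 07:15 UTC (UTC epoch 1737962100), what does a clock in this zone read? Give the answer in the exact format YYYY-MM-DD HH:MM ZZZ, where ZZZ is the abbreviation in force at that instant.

Query: 2025-01-27 07:15 UTC
Rule 3/4 (NXT, -10:15): 2024-11-10 16:20 UTC ≤ query < 2025-02-20 02:20 UTC
7·60 + 15 - 615 = -180 min
-180 = -1·1440 + 1260; 1260 = 21·60 + 0 → 21:00, 2025-01-27 - 1 day = 2025-01-26
→ 2025-01-26 21:00 NXT

2025-01-26 21:00 NXT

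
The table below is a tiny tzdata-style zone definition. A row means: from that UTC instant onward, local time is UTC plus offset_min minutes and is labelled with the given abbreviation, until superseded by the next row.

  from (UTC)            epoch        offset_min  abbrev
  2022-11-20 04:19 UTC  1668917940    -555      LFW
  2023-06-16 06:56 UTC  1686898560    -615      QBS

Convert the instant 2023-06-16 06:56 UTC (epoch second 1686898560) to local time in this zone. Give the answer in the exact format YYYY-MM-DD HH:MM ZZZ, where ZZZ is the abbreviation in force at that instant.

Query: 2023-06-16 06:56 UTC
Rule 2/2 (QBS, -10:15): 2023-06-16 06:56 UTC ≤ query < +∞
6·60 + 56 - 615 = -199 min
-199 = -1·1440 + 1241; 1241 = 20·60 + 41 → 20:41, 2023-06-16 - 1 day = 2023-06-15
→ 2023-06-15 20:41 QBS

2023-06-15 20:41 QBS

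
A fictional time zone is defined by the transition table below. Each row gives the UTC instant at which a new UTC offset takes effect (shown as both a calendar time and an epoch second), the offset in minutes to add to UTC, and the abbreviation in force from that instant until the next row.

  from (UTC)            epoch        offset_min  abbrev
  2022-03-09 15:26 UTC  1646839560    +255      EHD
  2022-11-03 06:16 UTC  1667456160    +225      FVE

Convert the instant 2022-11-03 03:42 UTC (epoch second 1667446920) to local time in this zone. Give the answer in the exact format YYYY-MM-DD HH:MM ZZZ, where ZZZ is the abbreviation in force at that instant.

2022-11-03 07:57 EHD

Query: 2022-11-03 03:42 UTC
Rule 1/2 (EHD, +04:15): 2022-03-09 15:26 UTC ≤ query < 2022-11-03 06:16 UTC
3·60 + 42 + 255 = 477 min
477 = 0·1440 + 477; 477 = 7·60 + 57 → 07:57, same day
→ 2022-11-03 07:57 EHD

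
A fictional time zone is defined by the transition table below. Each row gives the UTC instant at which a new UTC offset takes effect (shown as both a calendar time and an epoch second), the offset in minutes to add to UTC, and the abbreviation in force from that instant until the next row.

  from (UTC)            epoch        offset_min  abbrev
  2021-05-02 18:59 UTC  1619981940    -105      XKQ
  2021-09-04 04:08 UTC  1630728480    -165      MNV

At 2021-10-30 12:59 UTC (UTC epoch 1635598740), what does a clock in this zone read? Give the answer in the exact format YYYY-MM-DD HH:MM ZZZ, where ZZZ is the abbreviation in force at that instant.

2021-10-30 10:14 MNV

Query: 2021-10-30 12:59 UTC
Rule 2/2 (MNV, -02:45): 2021-09-04 04:08 UTC ≤ query < +∞
12·60 + 59 - 165 = 614 min
614 = 0·1440 + 614; 614 = 10·60 + 14 → 10:14, same day
→ 2021-10-30 10:14 MNV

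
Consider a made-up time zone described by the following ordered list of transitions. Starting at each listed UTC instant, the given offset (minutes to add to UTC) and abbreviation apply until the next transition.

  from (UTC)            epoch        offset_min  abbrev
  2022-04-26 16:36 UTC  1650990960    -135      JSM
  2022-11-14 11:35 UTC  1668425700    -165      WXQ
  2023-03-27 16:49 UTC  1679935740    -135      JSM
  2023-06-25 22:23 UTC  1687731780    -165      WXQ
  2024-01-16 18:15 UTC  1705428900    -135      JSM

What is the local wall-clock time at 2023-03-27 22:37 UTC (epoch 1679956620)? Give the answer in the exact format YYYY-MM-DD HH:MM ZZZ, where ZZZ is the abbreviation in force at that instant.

Query: 2023-03-27 22:37 UTC
Rule 3/5 (JSM, -02:15): 2023-03-27 16:49 UTC ≤ query < 2023-06-25 22:23 UTC
22·60 + 37 - 135 = 1222 min
1222 = 0·1440 + 1222; 1222 = 20·60 + 22 → 20:22, same day
→ 2023-03-27 20:22 JSM

2023-03-27 20:22 JSM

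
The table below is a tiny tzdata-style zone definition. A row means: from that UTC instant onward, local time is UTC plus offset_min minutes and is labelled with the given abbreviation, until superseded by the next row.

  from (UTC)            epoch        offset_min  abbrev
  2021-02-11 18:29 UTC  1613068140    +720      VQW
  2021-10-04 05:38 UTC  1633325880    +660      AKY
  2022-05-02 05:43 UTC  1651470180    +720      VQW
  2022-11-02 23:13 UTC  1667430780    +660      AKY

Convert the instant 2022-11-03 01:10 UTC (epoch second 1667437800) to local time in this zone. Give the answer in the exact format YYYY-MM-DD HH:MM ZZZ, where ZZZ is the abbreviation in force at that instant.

Query: 2022-11-03 01:10 UTC
Rule 4/4 (AKY, +11:00): 2022-11-02 23:13 UTC ≤ query < +∞
1·60 + 10 + 660 = 730 min
730 = 0·1440 + 730; 730 = 12·60 + 10 → 12:10, same day
→ 2022-11-03 12:10 AKY

2022-11-03 12:10 AKY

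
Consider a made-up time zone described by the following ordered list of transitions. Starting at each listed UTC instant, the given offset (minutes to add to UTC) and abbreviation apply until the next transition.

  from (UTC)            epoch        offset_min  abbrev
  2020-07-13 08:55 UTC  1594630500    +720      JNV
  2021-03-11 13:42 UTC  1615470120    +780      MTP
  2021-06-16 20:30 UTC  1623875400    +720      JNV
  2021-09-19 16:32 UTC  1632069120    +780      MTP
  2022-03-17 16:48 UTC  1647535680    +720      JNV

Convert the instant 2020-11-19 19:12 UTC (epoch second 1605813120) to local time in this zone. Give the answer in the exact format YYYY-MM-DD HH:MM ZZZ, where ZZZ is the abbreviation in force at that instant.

Query: 2020-11-19 19:12 UTC
Rule 1/5 (JNV, +12:00): 2020-07-13 08:55 UTC ≤ query < 2021-03-11 13:42 UTC
19·60 + 12 + 720 = 1872 min
1872 = 1·1440 + 432; 432 = 7·60 + 12 → 07:12, 2020-11-19 + 1 day = 2020-11-20
→ 2020-11-20 07:12 JNV

2020-11-20 07:12 JNV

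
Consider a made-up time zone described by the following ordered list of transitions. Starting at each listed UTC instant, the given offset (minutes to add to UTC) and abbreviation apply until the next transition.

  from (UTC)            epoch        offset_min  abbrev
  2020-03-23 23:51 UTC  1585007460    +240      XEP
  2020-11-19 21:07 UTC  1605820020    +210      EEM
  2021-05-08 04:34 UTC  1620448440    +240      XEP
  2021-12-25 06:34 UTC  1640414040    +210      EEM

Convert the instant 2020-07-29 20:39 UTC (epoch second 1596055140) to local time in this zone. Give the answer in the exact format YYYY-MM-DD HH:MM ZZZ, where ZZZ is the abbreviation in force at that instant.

Query: 2020-07-29 20:39 UTC
Rule 1/4 (XEP, +04:00): 2020-03-23 23:51 UTC ≤ query < 2020-11-19 21:07 UTC
20·60 + 39 + 240 = 1479 min
1479 = 1·1440 + 39; 39 = 0·60 + 39 → 00:39, 2020-07-29 + 1 day = 2020-07-30
→ 2020-07-30 00:39 XEP

2020-07-30 00:39 XEP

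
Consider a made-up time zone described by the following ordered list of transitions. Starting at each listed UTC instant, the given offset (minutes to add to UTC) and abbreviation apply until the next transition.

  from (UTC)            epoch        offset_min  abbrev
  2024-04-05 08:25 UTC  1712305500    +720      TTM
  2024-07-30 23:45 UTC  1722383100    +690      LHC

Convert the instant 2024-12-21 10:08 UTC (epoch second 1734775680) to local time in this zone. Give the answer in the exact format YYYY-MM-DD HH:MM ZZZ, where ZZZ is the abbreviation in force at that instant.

2024-12-21 21:38 LHC

Query: 2024-12-21 10:08 UTC
Rule 2/2 (LHC, +11:30): 2024-07-30 23:45 UTC ≤ query < +∞
10·60 + 8 + 690 = 1298 min
1298 = 0·1440 + 1298; 1298 = 21·60 + 38 → 21:38, same day
→ 2024-12-21 21:38 LHC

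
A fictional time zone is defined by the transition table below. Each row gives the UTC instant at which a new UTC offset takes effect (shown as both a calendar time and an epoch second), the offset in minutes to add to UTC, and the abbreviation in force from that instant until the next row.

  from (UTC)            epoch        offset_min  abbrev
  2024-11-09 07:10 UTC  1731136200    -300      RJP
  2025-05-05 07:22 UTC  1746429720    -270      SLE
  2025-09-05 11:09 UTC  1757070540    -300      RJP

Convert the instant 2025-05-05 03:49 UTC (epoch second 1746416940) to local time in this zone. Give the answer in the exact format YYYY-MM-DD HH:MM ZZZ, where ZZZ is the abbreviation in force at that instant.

2025-05-04 22:49 RJP

Query: 2025-05-05 03:49 UTC
Rule 1/3 (RJP, -05:00): 2024-11-09 07:10 UTC ≤ query < 2025-05-05 07:22 UTC
3·60 + 49 - 300 = -71 min
-71 = -1·1440 + 1369; 1369 = 22·60 + 49 → 22:49, 2025-05-05 - 1 day = 2025-05-04
→ 2025-05-04 22:49 RJP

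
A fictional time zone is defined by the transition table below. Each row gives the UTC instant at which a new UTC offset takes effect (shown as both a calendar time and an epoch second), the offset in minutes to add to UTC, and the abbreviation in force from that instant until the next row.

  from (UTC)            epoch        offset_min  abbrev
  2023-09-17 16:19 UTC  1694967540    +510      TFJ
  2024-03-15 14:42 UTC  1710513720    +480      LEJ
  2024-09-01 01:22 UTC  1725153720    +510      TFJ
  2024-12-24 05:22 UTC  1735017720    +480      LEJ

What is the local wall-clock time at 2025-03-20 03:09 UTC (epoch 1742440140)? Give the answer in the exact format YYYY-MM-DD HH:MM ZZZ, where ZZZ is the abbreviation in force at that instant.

Query: 2025-03-20 03:09 UTC
Rule 4/4 (LEJ, +08:00): 2024-12-24 05:22 UTC ≤ query < +∞
3·60 + 9 + 480 = 669 min
669 = 0·1440 + 669; 669 = 11·60 + 9 → 11:09, same day
→ 2025-03-20 11:09 LEJ

2025-03-20 11:09 LEJ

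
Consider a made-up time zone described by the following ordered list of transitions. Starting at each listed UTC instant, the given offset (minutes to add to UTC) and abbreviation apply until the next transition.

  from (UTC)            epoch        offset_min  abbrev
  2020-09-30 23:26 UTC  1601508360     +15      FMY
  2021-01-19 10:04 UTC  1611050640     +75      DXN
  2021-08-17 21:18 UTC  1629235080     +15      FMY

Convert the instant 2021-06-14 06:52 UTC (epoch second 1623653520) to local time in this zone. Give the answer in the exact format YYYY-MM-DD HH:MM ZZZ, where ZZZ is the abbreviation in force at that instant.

2021-06-14 08:07 DXN

Query: 2021-06-14 06:52 UTC
Rule 2/3 (DXN, +01:15): 2021-01-19 10:04 UTC ≤ query < 2021-08-17 21:18 UTC
6·60 + 52 + 75 = 487 min
487 = 0·1440 + 487; 487 = 8·60 + 7 → 08:07, same day
→ 2021-06-14 08:07 DXN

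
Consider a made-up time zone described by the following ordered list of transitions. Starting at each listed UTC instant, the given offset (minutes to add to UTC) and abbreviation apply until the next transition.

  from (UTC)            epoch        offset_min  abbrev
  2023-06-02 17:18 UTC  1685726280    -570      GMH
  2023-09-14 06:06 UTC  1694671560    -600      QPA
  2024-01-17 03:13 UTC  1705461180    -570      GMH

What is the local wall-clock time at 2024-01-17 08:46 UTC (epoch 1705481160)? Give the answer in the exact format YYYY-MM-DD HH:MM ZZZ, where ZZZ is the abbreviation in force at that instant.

2024-01-16 23:16 GMH

Query: 2024-01-17 08:46 UTC
Rule 3/3 (GMH, -09:30): 2024-01-17 03:13 UTC ≤ query < +∞
8·60 + 46 - 570 = -44 min
-44 = -1·1440 + 1396; 1396 = 23·60 + 16 → 23:16, 2024-01-17 - 1 day = 2024-01-16
→ 2024-01-16 23:16 GMH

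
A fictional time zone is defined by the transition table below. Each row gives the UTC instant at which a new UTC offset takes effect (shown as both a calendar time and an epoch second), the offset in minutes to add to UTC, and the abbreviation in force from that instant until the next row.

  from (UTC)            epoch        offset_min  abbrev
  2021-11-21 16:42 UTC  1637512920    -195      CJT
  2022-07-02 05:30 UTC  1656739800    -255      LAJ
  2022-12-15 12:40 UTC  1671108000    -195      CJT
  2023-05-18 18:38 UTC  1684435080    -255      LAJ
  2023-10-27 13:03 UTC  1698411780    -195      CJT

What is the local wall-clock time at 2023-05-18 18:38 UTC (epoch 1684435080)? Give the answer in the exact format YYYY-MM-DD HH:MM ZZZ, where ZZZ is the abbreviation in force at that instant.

2023-05-18 14:23 LAJ

Query: 2023-05-18 18:38 UTC
Rule 4/5 (LAJ, -04:15): 2023-05-18 18:38 UTC ≤ query < 2023-10-27 13:03 UTC
18·60 + 38 - 255 = 863 min
863 = 0·1440 + 863; 863 = 14·60 + 23 → 14:23, same day
→ 2023-05-18 14:23 LAJ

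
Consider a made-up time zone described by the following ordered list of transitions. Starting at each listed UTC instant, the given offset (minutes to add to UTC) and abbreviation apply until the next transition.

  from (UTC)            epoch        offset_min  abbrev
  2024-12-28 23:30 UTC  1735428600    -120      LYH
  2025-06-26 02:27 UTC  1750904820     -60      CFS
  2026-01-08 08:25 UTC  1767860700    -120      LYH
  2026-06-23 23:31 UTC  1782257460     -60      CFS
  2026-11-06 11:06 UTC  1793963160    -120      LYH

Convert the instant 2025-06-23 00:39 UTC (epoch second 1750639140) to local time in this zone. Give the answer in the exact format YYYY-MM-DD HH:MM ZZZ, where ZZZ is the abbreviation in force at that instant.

2025-06-22 22:39 LYH

Query: 2025-06-23 00:39 UTC
Rule 1/5 (LYH, -02:00): 2024-12-28 23:30 UTC ≤ query < 2025-06-26 02:27 UTC
0·60 + 39 - 120 = -81 min
-81 = -1·1440 + 1359; 1359 = 22·60 + 39 → 22:39, 2025-06-23 - 1 day = 2025-06-22
→ 2025-06-22 22:39 LYH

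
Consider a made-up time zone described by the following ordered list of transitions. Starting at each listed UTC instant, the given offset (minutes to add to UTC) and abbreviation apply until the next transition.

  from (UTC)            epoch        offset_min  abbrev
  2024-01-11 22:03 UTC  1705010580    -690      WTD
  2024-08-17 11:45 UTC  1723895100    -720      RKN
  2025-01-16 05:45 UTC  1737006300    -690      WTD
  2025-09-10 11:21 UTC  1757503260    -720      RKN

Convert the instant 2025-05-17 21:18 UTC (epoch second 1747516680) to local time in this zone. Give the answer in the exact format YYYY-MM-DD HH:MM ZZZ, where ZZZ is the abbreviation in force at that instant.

2025-05-17 09:48 WTD

Query: 2025-05-17 21:18 UTC
Rule 3/4 (WTD, -11:30): 2025-01-16 05:45 UTC ≤ query < 2025-09-10 11:21 UTC
21·60 + 18 - 690 = 588 min
588 = 0·1440 + 588; 588 = 9·60 + 48 → 09:48, same day
→ 2025-05-17 09:48 WTD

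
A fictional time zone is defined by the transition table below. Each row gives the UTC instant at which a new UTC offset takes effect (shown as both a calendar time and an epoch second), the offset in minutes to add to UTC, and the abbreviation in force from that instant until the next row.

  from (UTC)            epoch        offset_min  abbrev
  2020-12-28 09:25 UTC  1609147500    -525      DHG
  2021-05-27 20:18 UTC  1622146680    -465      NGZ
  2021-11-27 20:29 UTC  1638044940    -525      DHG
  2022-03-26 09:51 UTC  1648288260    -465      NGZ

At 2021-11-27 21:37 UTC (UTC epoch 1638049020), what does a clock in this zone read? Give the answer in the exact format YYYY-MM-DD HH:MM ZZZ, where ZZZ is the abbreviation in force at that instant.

Query: 2021-11-27 21:37 UTC
Rule 3/4 (DHG, -08:45): 2021-11-27 20:29 UTC ≤ query < 2022-03-26 09:51 UTC
21·60 + 37 - 525 = 772 min
772 = 0·1440 + 772; 772 = 12·60 + 52 → 12:52, same day
→ 2021-11-27 12:52 DHG

2021-11-27 12:52 DHG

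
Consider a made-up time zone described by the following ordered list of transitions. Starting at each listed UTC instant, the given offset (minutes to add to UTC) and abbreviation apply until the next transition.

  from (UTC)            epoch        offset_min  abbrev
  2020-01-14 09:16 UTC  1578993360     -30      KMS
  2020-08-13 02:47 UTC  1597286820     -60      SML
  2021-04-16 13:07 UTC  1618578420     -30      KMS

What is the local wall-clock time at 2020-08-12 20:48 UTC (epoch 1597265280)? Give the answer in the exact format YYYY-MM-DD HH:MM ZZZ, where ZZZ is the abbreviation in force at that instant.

2020-08-12 20:18 KMS

Query: 2020-08-12 20:48 UTC
Rule 1/3 (KMS, -00:30): 2020-01-14 09:16 UTC ≤ query < 2020-08-13 02:47 UTC
20·60 + 48 - 30 = 1218 min
1218 = 0·1440 + 1218; 1218 = 20·60 + 18 → 20:18, same day
→ 2020-08-12 20:18 KMS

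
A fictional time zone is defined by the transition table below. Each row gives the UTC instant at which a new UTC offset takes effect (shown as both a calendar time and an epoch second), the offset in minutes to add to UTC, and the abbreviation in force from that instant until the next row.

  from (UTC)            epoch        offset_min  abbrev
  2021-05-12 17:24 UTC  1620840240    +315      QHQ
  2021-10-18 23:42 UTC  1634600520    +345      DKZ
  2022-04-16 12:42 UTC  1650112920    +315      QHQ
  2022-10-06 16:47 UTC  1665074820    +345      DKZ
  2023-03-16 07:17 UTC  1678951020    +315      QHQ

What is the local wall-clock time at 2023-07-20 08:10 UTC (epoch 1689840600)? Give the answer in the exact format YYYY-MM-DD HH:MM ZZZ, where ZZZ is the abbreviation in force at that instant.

2023-07-20 13:25 QHQ

Query: 2023-07-20 08:10 UTC
Rule 5/5 (QHQ, +05:15): 2023-03-16 07:17 UTC ≤ query < +∞
8·60 + 10 + 315 = 805 min
805 = 0·1440 + 805; 805 = 13·60 + 25 → 13:25, same day
→ 2023-07-20 13:25 QHQ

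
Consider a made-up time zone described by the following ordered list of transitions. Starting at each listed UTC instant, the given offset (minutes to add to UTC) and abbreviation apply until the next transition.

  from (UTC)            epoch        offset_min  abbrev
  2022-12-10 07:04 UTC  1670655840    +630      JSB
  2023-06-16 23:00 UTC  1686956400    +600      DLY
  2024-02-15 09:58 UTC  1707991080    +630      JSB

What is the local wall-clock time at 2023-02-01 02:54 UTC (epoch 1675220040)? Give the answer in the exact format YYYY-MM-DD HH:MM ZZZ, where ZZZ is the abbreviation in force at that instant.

2023-02-01 13:24 JSB

Query: 2023-02-01 02:54 UTC
Rule 1/3 (JSB, +10:30): 2022-12-10 07:04 UTC ≤ query < 2023-06-16 23:00 UTC
2·60 + 54 + 630 = 804 min
804 = 0·1440 + 804; 804 = 13·60 + 24 → 13:24, same day
→ 2023-02-01 13:24 JSB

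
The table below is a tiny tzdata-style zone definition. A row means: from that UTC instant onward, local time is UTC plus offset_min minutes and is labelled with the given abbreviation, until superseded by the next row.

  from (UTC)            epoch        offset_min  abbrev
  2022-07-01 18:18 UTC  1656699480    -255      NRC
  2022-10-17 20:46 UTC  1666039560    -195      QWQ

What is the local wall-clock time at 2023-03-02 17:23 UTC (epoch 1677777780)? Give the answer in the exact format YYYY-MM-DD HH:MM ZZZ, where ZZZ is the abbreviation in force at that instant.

2023-03-02 14:08 QWQ

Query: 2023-03-02 17:23 UTC
Rule 2/2 (QWQ, -03:15): 2022-10-17 20:46 UTC ≤ query < +∞
17·60 + 23 - 195 = 848 min
848 = 0·1440 + 848; 848 = 14·60 + 8 → 14:08, same day
→ 2023-03-02 14:08 QWQ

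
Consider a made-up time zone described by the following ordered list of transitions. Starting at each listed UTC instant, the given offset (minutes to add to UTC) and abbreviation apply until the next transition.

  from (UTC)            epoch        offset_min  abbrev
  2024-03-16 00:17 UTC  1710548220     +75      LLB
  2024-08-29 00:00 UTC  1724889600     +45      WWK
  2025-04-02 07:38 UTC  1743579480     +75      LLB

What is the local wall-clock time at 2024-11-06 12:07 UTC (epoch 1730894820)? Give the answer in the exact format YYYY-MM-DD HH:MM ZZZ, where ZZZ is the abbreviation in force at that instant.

2024-11-06 12:52 WWK

Query: 2024-11-06 12:07 UTC
Rule 2/3 (WWK, +00:45): 2024-08-29 00:00 UTC ≤ query < 2025-04-02 07:38 UTC
12·60 + 7 + 45 = 772 min
772 = 0·1440 + 772; 772 = 12·60 + 52 → 12:52, same day
→ 2024-11-06 12:52 WWK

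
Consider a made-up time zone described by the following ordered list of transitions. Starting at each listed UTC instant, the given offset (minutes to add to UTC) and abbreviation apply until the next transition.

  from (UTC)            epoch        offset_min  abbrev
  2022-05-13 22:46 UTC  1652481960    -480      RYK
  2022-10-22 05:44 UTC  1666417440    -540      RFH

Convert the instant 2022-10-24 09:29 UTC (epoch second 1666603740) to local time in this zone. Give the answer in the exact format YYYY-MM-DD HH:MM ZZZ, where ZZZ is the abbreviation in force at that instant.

2022-10-24 00:29 RFH

Query: 2022-10-24 09:29 UTC
Rule 2/2 (RFH, -09:00): 2022-10-22 05:44 UTC ≤ query < +∞
9·60 + 29 - 540 = 29 min
29 = 0·1440 + 29; 29 = 0·60 + 29 → 00:29, same day
→ 2022-10-24 00:29 RFH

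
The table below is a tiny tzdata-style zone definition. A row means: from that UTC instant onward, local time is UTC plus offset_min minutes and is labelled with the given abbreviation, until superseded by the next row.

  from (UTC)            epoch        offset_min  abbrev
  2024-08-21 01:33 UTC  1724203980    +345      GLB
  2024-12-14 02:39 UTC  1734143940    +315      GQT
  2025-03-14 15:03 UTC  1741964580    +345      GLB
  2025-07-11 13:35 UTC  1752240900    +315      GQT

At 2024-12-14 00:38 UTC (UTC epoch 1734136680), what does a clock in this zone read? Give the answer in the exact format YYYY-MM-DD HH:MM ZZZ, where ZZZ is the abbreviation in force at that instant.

Query: 2024-12-14 00:38 UTC
Rule 1/4 (GLB, +05:45): 2024-08-21 01:33 UTC ≤ query < 2024-12-14 02:39 UTC
0·60 + 38 + 345 = 383 min
383 = 0·1440 + 383; 383 = 6·60 + 23 → 06:23, same day
→ 2024-12-14 06:23 GLB

2024-12-14 06:23 GLB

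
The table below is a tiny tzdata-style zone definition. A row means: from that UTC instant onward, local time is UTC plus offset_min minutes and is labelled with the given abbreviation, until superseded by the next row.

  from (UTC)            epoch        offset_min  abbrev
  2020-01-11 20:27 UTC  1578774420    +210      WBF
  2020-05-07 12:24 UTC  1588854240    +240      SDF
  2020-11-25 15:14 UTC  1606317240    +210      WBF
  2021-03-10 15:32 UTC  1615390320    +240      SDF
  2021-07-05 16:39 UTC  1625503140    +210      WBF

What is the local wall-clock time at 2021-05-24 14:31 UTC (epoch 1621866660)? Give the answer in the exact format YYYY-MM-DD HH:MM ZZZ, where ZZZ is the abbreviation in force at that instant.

Query: 2021-05-24 14:31 UTC
Rule 4/5 (SDF, +04:00): 2021-03-10 15:32 UTC ≤ query < 2021-07-05 16:39 UTC
14·60 + 31 + 240 = 1111 min
1111 = 0·1440 + 1111; 1111 = 18·60 + 31 → 18:31, same day
→ 2021-05-24 18:31 SDF

2021-05-24 18:31 SDF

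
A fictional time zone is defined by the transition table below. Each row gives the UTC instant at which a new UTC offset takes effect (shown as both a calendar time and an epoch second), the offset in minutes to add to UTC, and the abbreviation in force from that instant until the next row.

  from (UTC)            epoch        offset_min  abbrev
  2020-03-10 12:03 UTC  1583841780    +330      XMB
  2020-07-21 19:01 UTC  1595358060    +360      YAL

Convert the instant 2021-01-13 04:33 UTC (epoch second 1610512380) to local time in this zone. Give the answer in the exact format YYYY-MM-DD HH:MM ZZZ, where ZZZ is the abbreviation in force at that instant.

2021-01-13 10:33 YAL

Query: 2021-01-13 04:33 UTC
Rule 2/2 (YAL, +06:00): 2020-07-21 19:01 UTC ≤ query < +∞
4·60 + 33 + 360 = 633 min
633 = 0·1440 + 633; 633 = 10·60 + 33 → 10:33, same day
→ 2021-01-13 10:33 YAL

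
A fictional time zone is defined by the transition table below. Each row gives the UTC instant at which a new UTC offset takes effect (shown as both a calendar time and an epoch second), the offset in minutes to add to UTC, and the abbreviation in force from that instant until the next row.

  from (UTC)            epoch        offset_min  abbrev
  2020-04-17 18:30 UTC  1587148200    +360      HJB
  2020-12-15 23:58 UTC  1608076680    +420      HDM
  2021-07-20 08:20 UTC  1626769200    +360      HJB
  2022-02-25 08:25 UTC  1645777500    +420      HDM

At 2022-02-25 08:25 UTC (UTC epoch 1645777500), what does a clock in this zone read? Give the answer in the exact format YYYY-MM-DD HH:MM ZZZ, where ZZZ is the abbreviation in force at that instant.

2022-02-25 15:25 HDM

Query: 2022-02-25 08:25 UTC
Rule 4/4 (HDM, +07:00): 2022-02-25 08:25 UTC ≤ query < +∞
8·60 + 25 + 420 = 925 min
925 = 0·1440 + 925; 925 = 15·60 + 25 → 15:25, same day
→ 2022-02-25 15:25 HDM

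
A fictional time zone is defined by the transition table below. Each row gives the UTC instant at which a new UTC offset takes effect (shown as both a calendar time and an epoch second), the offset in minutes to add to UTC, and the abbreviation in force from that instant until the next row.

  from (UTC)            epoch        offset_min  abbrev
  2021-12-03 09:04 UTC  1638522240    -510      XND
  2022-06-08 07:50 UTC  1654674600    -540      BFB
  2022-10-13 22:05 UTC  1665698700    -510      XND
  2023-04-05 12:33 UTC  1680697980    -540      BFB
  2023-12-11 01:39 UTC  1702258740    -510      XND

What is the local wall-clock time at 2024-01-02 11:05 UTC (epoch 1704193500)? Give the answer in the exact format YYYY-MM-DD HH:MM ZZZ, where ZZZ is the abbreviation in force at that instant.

Query: 2024-01-02 11:05 UTC
Rule 5/5 (XND, -08:30): 2023-12-11 01:39 UTC ≤ query < +∞
11·60 + 5 - 510 = 155 min
155 = 0·1440 + 155; 155 = 2·60 + 35 → 02:35, same day
→ 2024-01-02 02:35 XND

2024-01-02 02:35 XND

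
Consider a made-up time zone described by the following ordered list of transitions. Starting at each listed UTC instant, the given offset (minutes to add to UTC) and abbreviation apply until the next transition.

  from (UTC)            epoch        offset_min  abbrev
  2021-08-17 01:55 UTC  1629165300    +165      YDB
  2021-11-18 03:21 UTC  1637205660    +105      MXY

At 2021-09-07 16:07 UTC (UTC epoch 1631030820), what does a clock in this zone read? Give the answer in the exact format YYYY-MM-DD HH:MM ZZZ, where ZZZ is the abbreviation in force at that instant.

Query: 2021-09-07 16:07 UTC
Rule 1/2 (YDB, +02:45): 2021-08-17 01:55 UTC ≤ query < 2021-11-18 03:21 UTC
16·60 + 7 + 165 = 1132 min
1132 = 0·1440 + 1132; 1132 = 18·60 + 52 → 18:52, same day
→ 2021-09-07 18:52 YDB

2021-09-07 18:52 YDB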